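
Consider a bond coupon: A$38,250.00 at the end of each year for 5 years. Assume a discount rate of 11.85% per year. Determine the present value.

This is an ordinary annuity: 5 payments of A$38,250.00 at the end of each year.
Periodic rate r = 0.1185 per year.
PV = PMT × [(1 − (1+r)^−n)/r] = 38,250 × [1 − (1+r)^−5] / r = A$138,396.60

A$138,396.60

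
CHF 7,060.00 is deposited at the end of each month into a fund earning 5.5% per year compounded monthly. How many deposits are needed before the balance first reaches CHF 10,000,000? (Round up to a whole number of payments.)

441 payments

Periodic rate r = 0.055/12 per month; n is counted in months.
Ordinary annuity FV: 10,000,000 = 7,060 × [((1+r)^n − 1)/r].
(1+r)^n = 1 + 10,000,000 × r / 7,060, so n = ln(1 + 10,000,000·r/7,060) / ln(1+r) = 440.39.
Round up to a whole number of payments: n = 441.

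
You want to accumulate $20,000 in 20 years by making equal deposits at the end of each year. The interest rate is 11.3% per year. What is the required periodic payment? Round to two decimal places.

Level ordinary annuity; solve FV = PMT × [((1+r)^n − 1)/r] for PMT.
Periodic rate r = 0.113 per year.
With n = 20: PMT = 20,000 / ([((1+r)^n − 1)/r]) = $300.95

$300.95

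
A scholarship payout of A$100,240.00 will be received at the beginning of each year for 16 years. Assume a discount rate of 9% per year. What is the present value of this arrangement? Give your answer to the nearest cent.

This is an annuity due: 16 payments of A$100,240.00 at the beginning of each year.
Periodic rate r = 0.09 per year.
PV = PMT × [(1 − (1+r)^−n)/r] × (1+r) = 100,240 × [1 − (1+r)^−16] / r × (1+r) = A$908,243.41

A$908,243.41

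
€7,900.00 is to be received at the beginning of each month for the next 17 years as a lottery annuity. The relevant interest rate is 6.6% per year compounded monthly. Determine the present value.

€972,523.11

This is an annuity due: 204 payments of €7,900.00 at the beginning of each month.
Periodic rate r = 0.066/12 per month; n is counted in months.
PV = PMT × [(1 − (1+r)^−n)/r] × (1+r) = 7,900 × [1 − (1+r)^−204] / r × (1+r) = €972,523.11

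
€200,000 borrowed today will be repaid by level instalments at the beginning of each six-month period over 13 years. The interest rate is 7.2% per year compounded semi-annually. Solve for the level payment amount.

Level annuity due; solve PV = PMT × [(1 − (1+r)^−n)/r] × (1+r) for PMT.
Periodic rate r = 0.072/2 per half-year; n is counted in half-years.
With n = 26: PMT = 200,000 / ([(1 − (1+r)^−n)/r] × (1+r)) = €11,557.97

€11,557.97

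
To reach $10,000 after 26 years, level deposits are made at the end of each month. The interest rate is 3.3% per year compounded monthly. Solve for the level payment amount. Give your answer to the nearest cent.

Level ordinary annuity; solve FV = PMT × [((1+r)^n − 1)/r] for PMT.
Periodic rate r = 0.033/12 per month; n is counted in months.
With n = 312: PMT = 10,000 / ([((1+r)^n − 1)/r]) = $20.29

$20.29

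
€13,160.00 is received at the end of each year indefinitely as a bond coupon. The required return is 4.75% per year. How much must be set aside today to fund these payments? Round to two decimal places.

Periodic rate r = 0.0475 per year.
Level perpetuity: PV = PMT / r = 13,160 / (0.0475) = €277,052.63.

€277,052.63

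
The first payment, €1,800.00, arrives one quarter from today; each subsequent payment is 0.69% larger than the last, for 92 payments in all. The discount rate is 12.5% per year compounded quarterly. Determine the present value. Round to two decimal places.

Periodic rate r = 0.125/4 per quarter; n is counted in quarters.
Growing ordinary annuity: PV = PMT₁ × [1 − ((1+g)/(1+r))^n] / (r − g) = 1,800 × [1 − ((1+0.0069)/(1+r))^92] / (r − 0.0069) = €65,717.84.

€65,717.84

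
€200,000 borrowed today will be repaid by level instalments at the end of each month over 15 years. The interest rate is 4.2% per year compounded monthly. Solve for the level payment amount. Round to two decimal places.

€1,499.50

Level ordinary annuity; solve PV = PMT × [(1 − (1+r)^−n)/r] for PMT.
Periodic rate r = 0.042/12 per month; n is counted in months.
With n = 180: PMT = 200,000 / ([(1 − (1+r)^−n)/r]) = €1,499.50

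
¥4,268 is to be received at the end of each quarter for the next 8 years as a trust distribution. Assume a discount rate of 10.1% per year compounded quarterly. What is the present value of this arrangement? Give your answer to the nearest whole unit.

¥92,925

This is an ordinary annuity: 32 payments of ¥4,268 at the end of each quarter.
Periodic rate r = 0.101/4 per quarter; n is counted in quarters.
PV = PMT × [(1 − (1+r)^−n)/r] = 4,268 × [1 − (1+r)^−32] / r = ¥92,925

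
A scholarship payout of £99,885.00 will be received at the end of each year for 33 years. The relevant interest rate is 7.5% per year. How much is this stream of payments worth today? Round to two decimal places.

£1,209,349.75

This is an ordinary annuity: 33 payments of £99,885.00 at the end of each year.
Periodic rate r = 0.075 per year.
PV = PMT × [(1 − (1+r)^−n)/r] = 99,885 × [1 − (1+r)^−33] / r = £1,209,349.75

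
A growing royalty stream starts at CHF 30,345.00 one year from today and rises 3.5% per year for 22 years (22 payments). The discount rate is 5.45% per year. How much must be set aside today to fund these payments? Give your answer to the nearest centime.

CHF 524,069.06

Periodic rate r = 0.0545 per year.
Growing ordinary annuity: PV = PMT₁ × [1 − ((1+g)/(1+r))^n] / (r − g) = 30,345 × [1 − ((1+0.035)/(1+r))^22] / (r − 0.035) = CHF 524,069.06.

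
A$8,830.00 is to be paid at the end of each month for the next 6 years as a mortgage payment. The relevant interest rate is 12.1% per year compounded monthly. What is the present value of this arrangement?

This is an ordinary annuity: 72 payments of A$8,830.00 at the end of each month.
Periodic rate r = 0.121/12 per month; n is counted in months.
PV = PMT × [(1 − (1+r)^−n)/r] = 8,830 × [1 − (1+r)^−72] / r = A$450,458.86

A$450,458.86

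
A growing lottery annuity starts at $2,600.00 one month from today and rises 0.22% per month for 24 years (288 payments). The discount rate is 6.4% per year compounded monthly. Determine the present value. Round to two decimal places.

$492,088.26

Periodic rate r = 0.064/12 per month; n is counted in months.
Growing ordinary annuity: PV = PMT₁ × [1 − ((1+g)/(1+r))^n] / (r − g) = 2,600 × [1 − ((1+0.0022)/(1+r))^288] / (r − 0.0022) = $492,088.26.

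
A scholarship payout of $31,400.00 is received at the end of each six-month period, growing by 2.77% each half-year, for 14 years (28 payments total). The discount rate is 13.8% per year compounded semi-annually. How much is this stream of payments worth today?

Periodic rate r = 0.138/2 per half-year; n is counted in half-years.
Growing ordinary annuity: PV = PMT₁ × [1 − ((1+g)/(1+r))^n] / (r − g) = 31,400 × [1 − ((1+0.0277)/(1+r))^28] / (r − 0.0277) = $508,022.75.

$508,022.75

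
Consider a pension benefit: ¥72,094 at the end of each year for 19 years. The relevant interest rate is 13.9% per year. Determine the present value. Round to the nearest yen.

¥474,916

This is an ordinary annuity: 19 payments of ¥72,094 at the end of each year.
Periodic rate r = 0.139 per year.
PV = PMT × [(1 − (1+r)^−n)/r] = 72,094 × [1 − (1+r)^−19] / r = ¥474,916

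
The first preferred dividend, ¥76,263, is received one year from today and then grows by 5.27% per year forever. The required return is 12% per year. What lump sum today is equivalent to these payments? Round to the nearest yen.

¥1,133,180

Periodic rate r = 0.12 per year.
Growing perpetuity (Gordon): PV = PMT₁ / (r − g) = 76,263 / (r − 0.0527) = ¥1,133,180.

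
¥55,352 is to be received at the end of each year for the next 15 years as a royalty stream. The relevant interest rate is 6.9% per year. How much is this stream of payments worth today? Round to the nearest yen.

¥507,341

This is an ordinary annuity: 15 payments of ¥55,352 at the end of each year.
Periodic rate r = 0.069 per year.
PV = PMT × [(1 − (1+r)^−n)/r] = 55,352 × [1 − (1+r)^−15] / r = ¥507,341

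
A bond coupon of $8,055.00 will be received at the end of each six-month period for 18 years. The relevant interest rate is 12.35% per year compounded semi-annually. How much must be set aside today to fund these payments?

This is an ordinary annuity: 36 payments of $8,055.00 at the end of each six-month period.
Periodic rate r = 0.1235/2 per half-year; n is counted in half-years.
PV = PMT × [(1 − (1+r)^−n)/r] = 8,055 × [1 − (1+r)^−36] / r = $115,357.51

$115,357.51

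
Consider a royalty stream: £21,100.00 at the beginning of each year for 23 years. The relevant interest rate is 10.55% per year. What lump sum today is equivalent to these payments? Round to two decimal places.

£199,084.04

This is an annuity due: 23 payments of £21,100.00 at the beginning of each year.
Periodic rate r = 0.1055 per year.
PV = PMT × [(1 − (1+r)^−n)/r] × (1+r) = 21,100 × [1 − (1+r)^−23] / r × (1+r) = £199,084.04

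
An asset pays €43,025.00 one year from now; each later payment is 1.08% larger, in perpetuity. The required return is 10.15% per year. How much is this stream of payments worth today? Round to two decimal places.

Periodic rate r = 0.1015 per year.
Growing perpetuity (Gordon): PV = PMT₁ / (r − g) = 43,025 / (r − 0.0108) = €474,366.04.

€474,366.04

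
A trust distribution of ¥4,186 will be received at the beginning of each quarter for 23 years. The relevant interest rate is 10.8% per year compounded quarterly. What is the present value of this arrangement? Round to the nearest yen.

¥145,498

This is an annuity due: 92 payments of ¥4,186 at the beginning of each quarter.
Periodic rate r = 0.108/4 per quarter; n is counted in quarters.
PV = PMT × [(1 − (1+r)^−n)/r] × (1+r) = 4,186 × [1 − (1+r)^−92] / r × (1+r) = ¥145,498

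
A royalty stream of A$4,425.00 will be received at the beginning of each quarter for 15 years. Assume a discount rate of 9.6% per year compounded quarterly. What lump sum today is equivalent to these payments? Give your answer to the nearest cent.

This is an annuity due: 60 payments of A$4,425.00 at the beginning of each quarter.
Periodic rate r = 0.096/4 per quarter; n is counted in quarters.
PV = PMT × [(1 − (1+r)^−n)/r] × (1+r) = 4,425 × [1 − (1+r)^−60] / r × (1+r) = A$143,300.71

A$143,300.71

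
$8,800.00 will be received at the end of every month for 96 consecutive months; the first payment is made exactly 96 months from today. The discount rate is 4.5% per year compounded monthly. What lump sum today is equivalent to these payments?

$496,386.49

Ordinary annuity of 96 payments, first payment at period 96.
Periodic rate r = 0.045/12 per month; n is counted in months.
The ordinary-annuity PV formula values the stream one period before the first payment (period 95); discount that back 95 periods:
PV₀ = 8,800 × [1 − (1+r)^−96] / r × (1+r)^−95 = $496,386.49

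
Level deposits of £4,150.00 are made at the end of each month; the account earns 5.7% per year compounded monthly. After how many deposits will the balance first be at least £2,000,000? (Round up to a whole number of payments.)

252 payments

Periodic rate r = 0.057/12 per month; n is counted in months.
Ordinary annuity FV: 2,000,000 = 4,150 × [((1+r)^n − 1)/r].
(1+r)^n = 1 + 2,000,000 × r / 4,150, so n = ln(1 + 2,000,000·r/4,150) / ln(1+r) = 251.25.
Round up to a whole number of payments: n = 252.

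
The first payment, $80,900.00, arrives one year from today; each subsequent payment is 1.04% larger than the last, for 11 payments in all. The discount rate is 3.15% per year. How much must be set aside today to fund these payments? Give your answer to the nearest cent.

Periodic rate r = 0.0315 per year.
Growing ordinary annuity: PV = PMT₁ × [1 − ((1+g)/(1+r))^n] / (r − g) = 80,900 × [1 − ((1+0.0104)/(1+r))^11] / (r − 0.0104) = $779,685.86.

$779,685.86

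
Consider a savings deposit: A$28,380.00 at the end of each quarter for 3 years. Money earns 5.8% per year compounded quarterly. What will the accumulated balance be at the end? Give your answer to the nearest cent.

A$369,076.21

This is an ordinary annuity: 12 deposits of A$28,380.00 at the end of each quarter.
Periodic rate r = 0.058/4 per quarter; n is counted in quarters.
FV = PMT × [((1+r)^n − 1)/r] = 28,380 × [(1+r)^12 − 1] / r = A$369,076.21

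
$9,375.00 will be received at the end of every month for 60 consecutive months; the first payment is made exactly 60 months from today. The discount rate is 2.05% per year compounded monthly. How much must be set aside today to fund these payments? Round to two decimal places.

$483,022.19

Ordinary annuity of 60 payments, first payment at period 60.
Periodic rate r = 0.0205/12 per month; n is counted in months.
The ordinary-annuity PV formula values the stream one period before the first payment (period 59); discount that back 59 periods:
PV₀ = 9,375 × [1 − (1+r)^−60] / r × (1+r)^−59 = $483,022.19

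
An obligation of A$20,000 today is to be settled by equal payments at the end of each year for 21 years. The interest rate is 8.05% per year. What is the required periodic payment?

Level ordinary annuity; solve PV = PMT × [(1 − (1+r)^−n)/r] for PMT.
Periodic rate r = 0.0805 per year.
With n = 21: PMT = 20,000 / ([(1 − (1+r)^−n)/r]) = A$2,004.32

A$2,004.32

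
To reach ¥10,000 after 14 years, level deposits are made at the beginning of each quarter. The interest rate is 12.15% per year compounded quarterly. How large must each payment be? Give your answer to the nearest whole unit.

Level annuity due; solve FV = PMT × [((1+r)^n − 1)/r] × (1+r) for PMT.
Periodic rate r = 0.1215/4 per quarter; n is counted in quarters.
With n = 56: PMT = 10,000 / ([((1+r)^n − 1)/r] × (1+r)) = ¥68

¥68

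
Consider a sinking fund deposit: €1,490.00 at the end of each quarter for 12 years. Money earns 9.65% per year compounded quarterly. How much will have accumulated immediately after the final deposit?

€132,175.67

This is an ordinary annuity: 48 deposits of €1,490.00 at the end of each quarter.
Periodic rate r = 0.0965/4 per quarter; n is counted in quarters.
FV = PMT × [((1+r)^n − 1)/r] = 1,490 × [(1+r)^48 − 1] / r = €132,175.67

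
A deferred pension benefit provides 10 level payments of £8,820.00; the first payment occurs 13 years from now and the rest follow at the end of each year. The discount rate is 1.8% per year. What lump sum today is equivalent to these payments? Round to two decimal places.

Ordinary annuity of 10 payments, first payment at period 13.
Periodic rate r = 0.018 per year.
The ordinary-annuity PV formula values the stream one period before the first payment (period 12); discount that back 12 periods:
PV₀ = 8,820 × [1 − (1+r)^−10] / r × (1+r)^−12 = £64,632.73

£64,632.73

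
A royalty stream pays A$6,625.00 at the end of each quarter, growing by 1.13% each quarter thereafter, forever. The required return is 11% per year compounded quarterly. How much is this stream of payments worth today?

Periodic rate r = 0.11/4 per quarter.
Growing perpetuity (Gordon): PV = PMT₁ / (r − g) = 6,625 / (r − 0.0113) = A$408,950.62.

A$408,950.62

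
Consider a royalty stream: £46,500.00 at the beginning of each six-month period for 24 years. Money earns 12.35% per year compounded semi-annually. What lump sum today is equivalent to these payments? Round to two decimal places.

£754,478.71

This is an annuity due: 48 payments of £46,500.00 at the beginning of each six-month period.
Periodic rate r = 0.1235/2 per half-year; n is counted in half-years.
PV = PMT × [(1 − (1+r)^−n)/r] × (1+r) = 46,500 × [1 − (1+r)^−48] / r × (1+r) = £754,478.71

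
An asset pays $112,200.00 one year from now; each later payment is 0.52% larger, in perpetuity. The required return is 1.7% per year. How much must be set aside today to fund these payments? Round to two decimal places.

$9,508,474.58

Periodic rate r = 0.017 per year.
Growing perpetuity (Gordon): PV = PMT₁ / (r − g) = 112,200 / (r − 0.0052) = $9,508,474.58.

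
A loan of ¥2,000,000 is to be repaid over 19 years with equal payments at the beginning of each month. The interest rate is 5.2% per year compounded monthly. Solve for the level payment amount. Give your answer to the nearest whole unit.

Level annuity due; solve PV = PMT × [(1 − (1+r)^−n)/r] × (1+r) for PMT.
Periodic rate r = 0.052/12 per month; n is counted in months.
With n = 228: PMT = 2,000,000 / ([(1 − (1+r)^−n)/r] × (1+r)) = ¥13,765

¥13,765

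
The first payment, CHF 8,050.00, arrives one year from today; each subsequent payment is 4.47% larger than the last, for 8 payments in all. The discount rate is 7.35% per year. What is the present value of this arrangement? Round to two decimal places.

Periodic rate r = 0.0735 per year.
Growing ordinary annuity: PV = PMT₁ × [1 − ((1+g)/(1+r))^n] / (r − g) = 8,050 × [1 − ((1+0.0447)/(1+r))^8] / (r − 0.0447) = CHF 54,649.98.

CHF 54,649.98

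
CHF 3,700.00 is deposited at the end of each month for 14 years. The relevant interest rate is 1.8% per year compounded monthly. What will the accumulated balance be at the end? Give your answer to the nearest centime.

This is an ordinary annuity: 168 deposits of CHF 3,700.00 at the end of each month.
Periodic rate r = 0.018/12 per month; n is counted in months.
FV = PMT × [((1+r)^n − 1)/r] = 3,700 × [(1+r)^168 − 1] / r = CHF 706,337.74

CHF 706,337.74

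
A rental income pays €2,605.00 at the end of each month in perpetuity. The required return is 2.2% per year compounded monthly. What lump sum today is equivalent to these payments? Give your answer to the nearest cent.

Periodic rate r = 0.022/12 per month.
Level perpetuity: PV = PMT / r = 2,605 / (0.022/12) = €1,420,909.09.

€1,420,909.09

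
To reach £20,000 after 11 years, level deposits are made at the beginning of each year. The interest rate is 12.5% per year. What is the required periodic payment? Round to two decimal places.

Level annuity due; solve FV = PMT × [((1+r)^n − 1)/r] × (1+r) for PMT.
Periodic rate r = 0.125 per year.
With n = 11: PMT = 20,000 / ([((1+r)^n − 1)/r] × (1+r)) = £837.55

£837.55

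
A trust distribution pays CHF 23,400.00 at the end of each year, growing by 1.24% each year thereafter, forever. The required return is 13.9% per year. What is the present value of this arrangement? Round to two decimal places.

CHF 184,834.12

Periodic rate r = 0.139 per year.
Growing perpetuity (Gordon): PV = PMT₁ / (r − g) = 23,400 / (r − 0.0124) = CHF 184,834.12.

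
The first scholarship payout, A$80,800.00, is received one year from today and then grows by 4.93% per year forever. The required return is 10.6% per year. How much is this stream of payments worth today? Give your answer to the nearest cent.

Periodic rate r = 0.106 per year.
Growing perpetuity (Gordon): PV = PMT₁ / (r − g) = 80,800 / (r − 0.0493) = A$1,425,044.09.

A$1,425,044.09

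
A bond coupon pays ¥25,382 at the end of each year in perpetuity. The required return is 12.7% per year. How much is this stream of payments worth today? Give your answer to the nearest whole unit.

¥199,858

Periodic rate r = 0.127 per year.
Level perpetuity: PV = PMT / r = 25,382 / (0.127) = ¥199,858.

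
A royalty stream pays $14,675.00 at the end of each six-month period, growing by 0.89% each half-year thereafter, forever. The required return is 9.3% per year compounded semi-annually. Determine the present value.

Periodic rate r = 0.093/2 per half-year.
Growing perpetuity (Gordon): PV = PMT₁ / (r − g) = 14,675 / (r − 0.0089) = $390,292.55.

$390,292.55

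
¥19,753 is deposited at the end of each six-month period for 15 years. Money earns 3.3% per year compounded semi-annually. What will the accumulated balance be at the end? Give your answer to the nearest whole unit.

This is an ordinary annuity: 30 deposits of ¥19,753 at the end of each six-month period.
Periodic rate r = 0.033/2 per half-year; n is counted in half-years.
FV = PMT × [((1+r)^n − 1)/r] = 19,753 × [(1+r)^30 − 1] / r = ¥758,856

¥758,856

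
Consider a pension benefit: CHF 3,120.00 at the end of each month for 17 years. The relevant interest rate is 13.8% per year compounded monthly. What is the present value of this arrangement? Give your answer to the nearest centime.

This is an ordinary annuity: 204 payments of CHF 3,120.00 at the end of each month.
Periodic rate r = 0.138/12 per month; n is counted in months.
PV = PMT × [(1 − (1+r)^−n)/r] = 3,120 × [1 − (1+r)^−204] / r = CHF 244,976.47

CHF 244,976.47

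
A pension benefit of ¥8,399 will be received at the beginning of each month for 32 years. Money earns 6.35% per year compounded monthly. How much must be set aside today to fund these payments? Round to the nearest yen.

This is an annuity due: 384 payments of ¥8,399 at the beginning of each month.
Periodic rate r = 0.0635/12 per month; n is counted in months.
PV = PMT × [(1 − (1+r)^−n)/r] × (1+r) = 8,399 × [1 − (1+r)^−384] / r × (1+r) = ¥1,385,346

¥1,385,346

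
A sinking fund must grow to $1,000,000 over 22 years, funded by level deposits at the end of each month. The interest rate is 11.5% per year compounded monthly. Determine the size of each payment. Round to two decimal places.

Level ordinary annuity; solve FV = PMT × [((1+r)^n − 1)/r] for PMT.
Periodic rate r = 0.115/12 per month; n is counted in months.
With n = 264: PMT = 1,000,000 / ([((1+r)^n − 1)/r]) = $840.41

$840.41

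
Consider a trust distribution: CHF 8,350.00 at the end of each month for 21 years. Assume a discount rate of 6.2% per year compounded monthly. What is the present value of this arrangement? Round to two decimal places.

This is an ordinary annuity: 252 payments of CHF 8,350.00 at the end of each month.
Periodic rate r = 0.062/12 per month; n is counted in months.
PV = PMT × [(1 − (1+r)^−n)/r] = 8,350 × [1 − (1+r)^−252] / r = CHF 1,175,086.62

CHF 1,175,086.62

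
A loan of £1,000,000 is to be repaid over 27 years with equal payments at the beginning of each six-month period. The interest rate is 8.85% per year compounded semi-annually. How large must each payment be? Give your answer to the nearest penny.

Level annuity due; solve PV = PMT × [(1 − (1+r)^−n)/r] × (1+r) for PMT.
Periodic rate r = 0.0885/2 per half-year; n is counted in half-years.
With n = 54: PMT = 1,000,000 / ([(1 − (1+r)^−n)/r] × (1+r)) = £46,901.19

£46,901.19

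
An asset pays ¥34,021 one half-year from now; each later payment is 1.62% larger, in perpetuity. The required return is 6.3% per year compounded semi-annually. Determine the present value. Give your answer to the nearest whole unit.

¥2,223,595

Periodic rate r = 0.063/2 per half-year.
Growing perpetuity (Gordon): PV = PMT₁ / (r − g) = 34,021 / (r − 0.0162) = ¥2,223,595.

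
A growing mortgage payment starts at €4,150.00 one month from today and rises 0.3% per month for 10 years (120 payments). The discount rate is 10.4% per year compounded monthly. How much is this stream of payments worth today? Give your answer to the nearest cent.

€359,865.09

Periodic rate r = 0.104/12 per month; n is counted in months.
Growing ordinary annuity: PV = PMT₁ × [1 − ((1+g)/(1+r))^n] / (r − g) = 4,150 × [1 − ((1+0.003)/(1+r))^120] / (r − 0.003) = €359,865.09.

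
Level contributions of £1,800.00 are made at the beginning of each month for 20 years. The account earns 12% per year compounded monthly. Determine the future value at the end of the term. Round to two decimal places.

£1,798,466.25

This is an annuity due: 240 deposits of £1,800.00 at the beginning of each month.
Periodic rate r = 0.12/12 per month; n is counted in months.
FV = PMT × [((1+r)^n − 1)/r] × (1+r) = 1,800 × [(1+r)^240 − 1] / r × (1+r) = £1,798,466.25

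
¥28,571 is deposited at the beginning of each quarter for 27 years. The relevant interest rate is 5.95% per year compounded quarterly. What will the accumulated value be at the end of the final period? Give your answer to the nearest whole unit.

¥7,654,352

This is an annuity due: 108 deposits of ¥28,571 at the beginning of each quarter.
Periodic rate r = 0.0595/4 per quarter; n is counted in quarters.
FV = PMT × [((1+r)^n − 1)/r] × (1+r) = 28,571 × [(1+r)^108 − 1] / r × (1+r) = ¥7,654,352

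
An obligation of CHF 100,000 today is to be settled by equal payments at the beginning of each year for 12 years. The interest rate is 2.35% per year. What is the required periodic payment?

Level annuity due; solve PV = PMT × [(1 − (1+r)^−n)/r] × (1+r) for PMT.
Periodic rate r = 0.0235 per year.
With n = 12: PMT = 100,000 / ([(1 − (1+r)^−n)/r] × (1+r)) = CHF 9,438.58

CHF 9,438.58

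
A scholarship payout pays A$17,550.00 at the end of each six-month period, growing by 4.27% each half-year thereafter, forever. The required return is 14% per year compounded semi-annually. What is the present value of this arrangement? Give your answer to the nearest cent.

A$642,857.14

Periodic rate r = 0.14/2 per half-year.
Growing perpetuity (Gordon): PV = PMT₁ / (r − g) = 17,550 / (r − 0.0427) = A$642,857.14.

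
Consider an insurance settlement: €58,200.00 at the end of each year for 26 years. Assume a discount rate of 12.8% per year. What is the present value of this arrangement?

This is an ordinary annuity: 26 payments of €58,200.00 at the end of each year.
Periodic rate r = 0.128 per year.
PV = PMT × [(1 − (1+r)^−n)/r] = 58,200 × [1 − (1+r)^−26] / r = €434,841.34

€434,841.34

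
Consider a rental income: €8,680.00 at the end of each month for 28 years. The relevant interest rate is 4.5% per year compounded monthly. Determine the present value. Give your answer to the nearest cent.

This is an ordinary annuity: 336 payments of €8,680.00 at the end of each month.
Periodic rate r = 0.045/12 per month; n is counted in months.
PV = PMT × [(1 − (1+r)^−n)/r] = 8,680 × [1 − (1+r)^−336] / r = €1,656,553.06

€1,656,553.06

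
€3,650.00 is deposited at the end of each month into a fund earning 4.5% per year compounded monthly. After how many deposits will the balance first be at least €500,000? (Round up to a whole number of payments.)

Periodic rate r = 0.045/12 per month; n is counted in months.
Ordinary annuity FV: 500,000 = 3,650 × [((1+r)^n − 1)/r].
(1+r)^n = 1 + 500,000 × r / 3,650, so n = ln(1 + 500,000·r/3,650) / ln(1+r) = 110.76.
Round up to a whole number of payments: n = 111.

111 payments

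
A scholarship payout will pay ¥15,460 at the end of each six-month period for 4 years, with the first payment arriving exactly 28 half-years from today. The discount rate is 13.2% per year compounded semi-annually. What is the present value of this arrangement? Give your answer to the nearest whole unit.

¥16,695

Ordinary annuity of 8 payments, first payment at period 28.
Periodic rate r = 0.132/2 per half-year; n is counted in half-years.
The ordinary-annuity PV formula values the stream one period before the first payment (period 27); discount that back 27 periods:
PV₀ = 15,460 × [1 − (1+r)^−8] / r × (1+r)^−27 = ¥16,695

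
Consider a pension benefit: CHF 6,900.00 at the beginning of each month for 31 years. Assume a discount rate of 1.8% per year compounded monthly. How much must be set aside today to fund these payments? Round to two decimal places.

CHF 1,969,026.07

This is an annuity due: 372 payments of CHF 6,900.00 at the beginning of each month.
Periodic rate r = 0.018/12 per month; n is counted in months.
PV = PMT × [(1 − (1+r)^−n)/r] × (1+r) = 6,900 × [1 − (1+r)^−372] / r × (1+r) = CHF 1,969,026.07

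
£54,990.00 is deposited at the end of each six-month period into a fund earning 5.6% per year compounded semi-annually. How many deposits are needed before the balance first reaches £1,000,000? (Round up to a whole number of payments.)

15 payments

Periodic rate r = 0.056/2 per half-year; n is counted in half-years.
Ordinary annuity FV: 1,000,000 = 54,990 × [((1+r)^n − 1)/r].
(1+r)^n = 1 + 1,000,000 × r / 54,990, so n = ln(1 + 1,000,000·r/54,990) / ln(1+r) = 14.90.
Round up to a whole number of payments: n = 15.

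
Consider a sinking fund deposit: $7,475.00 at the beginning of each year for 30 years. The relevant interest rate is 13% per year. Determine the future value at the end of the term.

$2,476,580.47

This is an annuity due: 30 deposits of $7,475.00 at the beginning of each year.
Periodic rate r = 0.13 per year.
FV = PMT × [((1+r)^n − 1)/r] × (1+r) = 7,475 × [(1+r)^30 − 1] / r × (1+r) = $2,476,580.47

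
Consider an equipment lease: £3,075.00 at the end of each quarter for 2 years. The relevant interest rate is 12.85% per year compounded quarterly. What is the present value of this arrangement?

£21,393.36

This is an ordinary annuity: 8 payments of £3,075.00 at the end of each quarter.
Periodic rate r = 0.1285/4 per quarter; n is counted in quarters.
PV = PMT × [(1 − (1+r)^−n)/r] = 3,075 × [1 − (1+r)^−8] / r = £21,393.36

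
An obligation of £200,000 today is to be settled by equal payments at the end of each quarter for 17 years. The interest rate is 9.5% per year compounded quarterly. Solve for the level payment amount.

Level ordinary annuity; solve PV = PMT × [(1 − (1+r)^−n)/r] for PMT.
Periodic rate r = 0.095/4 per quarter; n is counted in quarters.
With n = 68: PMT = 200,000 / ([(1 − (1+r)^−n)/r]) = £5,957.47

£5,957.47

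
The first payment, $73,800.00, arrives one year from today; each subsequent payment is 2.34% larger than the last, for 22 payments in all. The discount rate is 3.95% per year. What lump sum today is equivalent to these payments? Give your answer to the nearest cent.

Periodic rate r = 0.0395 per year.
Growing ordinary annuity: PV = PMT₁ × [1 − ((1+g)/(1+r))^n] / (r − g) = 73,800 × [1 − ((1+0.0234)/(1+r))^22] / (r − 0.0234) = $1,332,298.94.

$1,332,298.94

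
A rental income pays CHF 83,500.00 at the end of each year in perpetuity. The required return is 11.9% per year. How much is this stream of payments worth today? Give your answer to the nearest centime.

CHF 701,680.67

Periodic rate r = 0.119 per year.
Level perpetuity: PV = PMT / r = 83,500 / (0.119) = CHF 701,680.67.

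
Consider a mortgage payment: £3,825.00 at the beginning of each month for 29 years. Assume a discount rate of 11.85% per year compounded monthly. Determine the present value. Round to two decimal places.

£378,366.19

This is an annuity due: 348 payments of £3,825.00 at the beginning of each month.
Periodic rate r = 0.1185/12 per month; n is counted in months.
PV = PMT × [(1 − (1+r)^−n)/r] × (1+r) = 3,825 × [1 − (1+r)^−348] / r × (1+r) = £378,366.19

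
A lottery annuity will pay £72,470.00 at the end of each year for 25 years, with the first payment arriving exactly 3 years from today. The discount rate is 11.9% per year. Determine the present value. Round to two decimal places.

Ordinary annuity of 25 payments, first payment at period 3.
Periodic rate r = 0.119 per year.
The ordinary-annuity PV formula values the stream one period before the first payment (period 2); discount that back 2 periods:
PV₀ = 72,470 × [1 − (1+r)^−25] / r × (1+r)^−2 = £457,097.55

£457,097.55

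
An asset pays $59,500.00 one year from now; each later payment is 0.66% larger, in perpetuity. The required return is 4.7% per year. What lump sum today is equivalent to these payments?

$1,472,772.28

Periodic rate r = 0.047 per year.
Growing perpetuity (Gordon): PV = PMT₁ / (r − g) = 59,500 / (r − 0.0066) = $1,472,772.28.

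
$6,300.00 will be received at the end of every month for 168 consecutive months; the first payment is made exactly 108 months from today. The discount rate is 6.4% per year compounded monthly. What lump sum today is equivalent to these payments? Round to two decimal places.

Ordinary annuity of 168 payments, first payment at period 108.
Periodic rate r = 0.064/12 per month; n is counted in months.
The ordinary-annuity PV formula values the stream one period before the first payment (period 107); discount that back 107 periods:
PV₀ = 6,300 × [1 − (1+r)^−168] / r × (1+r)^−107 = $395,024.38

$395,024.38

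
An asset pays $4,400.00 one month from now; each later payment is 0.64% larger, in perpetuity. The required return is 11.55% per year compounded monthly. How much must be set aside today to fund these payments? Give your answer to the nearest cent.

$1,364,341.09

Periodic rate r = 0.1155/12 per month.
Growing perpetuity (Gordon): PV = PMT₁ / (r − g) = 4,400 / (r − 0.0064) = $1,364,341.09.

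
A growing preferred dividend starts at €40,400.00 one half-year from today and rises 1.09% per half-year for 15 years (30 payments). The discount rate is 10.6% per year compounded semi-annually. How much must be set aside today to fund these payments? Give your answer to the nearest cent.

€677,460.87

Periodic rate r = 0.106/2 per half-year; n is counted in half-years.
Growing ordinary annuity: PV = PMT₁ × [1 − ((1+g)/(1+r))^n] / (r − g) = 40,400 × [1 − ((1+0.0109)/(1+r))^30] / (r − 0.0109) = €677,460.87.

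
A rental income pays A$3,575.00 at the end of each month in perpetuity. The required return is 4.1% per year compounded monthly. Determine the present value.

Periodic rate r = 0.041/12 per month.
Level perpetuity: PV = PMT / r = 3,575 / (0.041/12) = A$1,046,341.46.

A$1,046,341.46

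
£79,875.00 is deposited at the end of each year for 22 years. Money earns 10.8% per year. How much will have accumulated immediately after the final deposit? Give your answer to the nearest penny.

This is an ordinary annuity: 22 deposits of £79,875.00 at the end of each year.
Periodic rate r = 0.108 per year.
FV = PMT × [((1+r)^n − 1)/r] = 79,875 × [(1+r)^22 − 1] / r = £6,321,345.66

£6,321,345.66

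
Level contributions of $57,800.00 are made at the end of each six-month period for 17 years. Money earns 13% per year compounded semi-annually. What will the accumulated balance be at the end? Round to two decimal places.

This is an ordinary annuity: 34 deposits of $57,800.00 at the end of each six-month period.
Periodic rate r = 0.13/2 per half-year; n is counted in half-years.
FV = PMT × [((1+r)^n − 1)/r] = 57,800 × [(1+r)^34 − 1] / r = $6,677,375.68

$6,677,375.68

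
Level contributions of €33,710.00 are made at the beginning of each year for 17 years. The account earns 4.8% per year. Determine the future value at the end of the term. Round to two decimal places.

This is an annuity due: 17 deposits of €33,710.00 at the beginning of each year.
Periodic rate r = 0.048 per year.
FV = PMT × [((1+r)^n − 1)/r] × (1+r) = 33,710 × [(1+r)^17 − 1] / r × (1+r) = €897,127.75

€897,127.75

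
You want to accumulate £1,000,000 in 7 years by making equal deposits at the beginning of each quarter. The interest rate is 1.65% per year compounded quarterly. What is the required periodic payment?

Level annuity due; solve FV = PMT × [((1+r)^n − 1)/r] × (1+r) for PMT.
Periodic rate r = 0.0165/4 per quarter; n is counted in quarters.
With n = 28: PMT = 1,000,000 / ([((1+r)^n − 1)/r] × (1+r)) = £33,626.30

£33,626.30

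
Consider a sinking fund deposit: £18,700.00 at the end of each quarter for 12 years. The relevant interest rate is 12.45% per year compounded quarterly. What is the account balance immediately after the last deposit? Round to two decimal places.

£2,015,423.91

This is an ordinary annuity: 48 deposits of £18,700.00 at the end of each quarter.
Periodic rate r = 0.1245/4 per quarter; n is counted in quarters.
FV = PMT × [((1+r)^n − 1)/r] = 18,700 × [(1+r)^48 − 1] / r = £2,015,423.91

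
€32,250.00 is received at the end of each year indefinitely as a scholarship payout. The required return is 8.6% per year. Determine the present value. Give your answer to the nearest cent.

€375,000.00

Periodic rate r = 0.086 per year.
Level perpetuity: PV = PMT / r = 32,250 / (0.086) = €375,000.00.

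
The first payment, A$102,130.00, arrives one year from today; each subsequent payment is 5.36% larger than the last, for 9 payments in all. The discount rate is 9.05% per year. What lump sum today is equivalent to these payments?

A$737,368.49

Periodic rate r = 0.0905 per year.
Growing ordinary annuity: PV = PMT₁ × [1 − ((1+g)/(1+r))^n] / (r − g) = 102,130 × [1 − ((1+0.0536)/(1+r))^9] / (r − 0.0536) = A$737,368.49.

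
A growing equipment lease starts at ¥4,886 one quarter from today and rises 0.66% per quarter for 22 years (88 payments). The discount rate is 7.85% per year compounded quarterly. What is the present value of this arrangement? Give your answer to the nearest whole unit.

Periodic rate r = 0.0785/4 per quarter; n is counted in quarters.
Growing ordinary annuity: PV = PMT₁ × [1 − ((1+g)/(1+r))^n] / (r − g) = 4,886 × [1 − ((1+0.0066)/(1+r))^88] / (r − 0.0066) = ¥254,114.

¥254,114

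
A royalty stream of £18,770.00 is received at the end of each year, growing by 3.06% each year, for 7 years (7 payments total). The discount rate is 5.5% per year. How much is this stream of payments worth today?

£116,224.68

Periodic rate r = 0.055 per year.
Growing ordinary annuity: PV = PMT₁ × [1 − ((1+g)/(1+r))^n] / (r − g) = 18,770 × [1 − ((1+0.0306)/(1+r))^7] / (r − 0.0306) = £116,224.68.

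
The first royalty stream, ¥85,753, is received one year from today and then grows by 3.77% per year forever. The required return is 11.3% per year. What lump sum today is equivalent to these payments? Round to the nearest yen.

Periodic rate r = 0.113 per year.
Growing perpetuity (Gordon): PV = PMT₁ / (r − g) = 85,753 / (r − 0.0377) = ¥1,138,818.

¥1,138,818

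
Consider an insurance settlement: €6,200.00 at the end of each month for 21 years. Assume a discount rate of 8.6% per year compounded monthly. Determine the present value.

€722,050.48

This is an ordinary annuity: 252 payments of €6,200.00 at the end of each month.
Periodic rate r = 0.086/12 per month; n is counted in months.
PV = PMT × [(1 − (1+r)^−n)/r] = 6,200 × [1 − (1+r)^−252] / r = €722,050.48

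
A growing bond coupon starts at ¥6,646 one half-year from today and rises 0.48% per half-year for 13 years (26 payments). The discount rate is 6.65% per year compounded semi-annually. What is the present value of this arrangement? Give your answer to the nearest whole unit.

Periodic rate r = 0.0665/2 per half-year; n is counted in half-years.
Growing ordinary annuity: PV = PMT₁ × [1 − ((1+g)/(1+r))^n] / (r − g) = 6,646 × [1 − ((1+0.0048)/(1+r))^26] / (r − 0.0048) = ¥120,569.

¥120,569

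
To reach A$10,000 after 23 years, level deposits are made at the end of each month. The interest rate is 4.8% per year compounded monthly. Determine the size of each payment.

Level ordinary annuity; solve FV = PMT × [((1+r)^n − 1)/r] for PMT.
Periodic rate r = 0.048/12 per month; n is counted in months.
With n = 276: PMT = 10,000 / ([((1+r)^n − 1)/r]) = A$19.90

A$19.90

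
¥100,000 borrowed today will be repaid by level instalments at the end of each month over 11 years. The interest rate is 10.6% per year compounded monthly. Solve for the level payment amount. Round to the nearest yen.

Level ordinary annuity; solve PV = PMT × [(1 − (1+r)^−n)/r] for PMT.
Periodic rate r = 0.106/12 per month; n is counted in months.
With n = 132: PMT = 100,000 / ([(1 − (1+r)^−n)/r]) = ¥1,286

¥1,286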